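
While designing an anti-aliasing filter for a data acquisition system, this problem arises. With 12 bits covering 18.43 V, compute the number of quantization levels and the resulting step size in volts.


Step 1 — number of quantization levels:
L = 2^N = 2^12 = 4096

Step 2 — LSB step size:
delta = Vfs / L
      = 18.43 / 4096
      = 0.00449951 V

Levels = 4096; step size = 0.00449951 V


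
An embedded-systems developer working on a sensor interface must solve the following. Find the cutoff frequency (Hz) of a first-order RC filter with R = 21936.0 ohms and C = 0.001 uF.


Cutoff frequency of a first-order RC filter:
fc = 1 / (2 * pi * R * C)
C = 0.001 uF = 1e-09 F
fc = 1 / (2 * pi * 21936.0 * 1e-09)
   = 1 / 0.00013782795289829
   = 7255.422278 Hz

7255.422278 Hz


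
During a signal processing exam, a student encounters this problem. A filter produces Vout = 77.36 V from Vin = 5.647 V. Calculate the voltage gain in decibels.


Voltage gain in dB:
G = 20 * log10(Vout / Vin)
  = 20 * log10(77.36 / 5.647)
  = 20 * log10(13.699309)
  = 20 * 1.136699
  = 22.73 dB

22.73 dB


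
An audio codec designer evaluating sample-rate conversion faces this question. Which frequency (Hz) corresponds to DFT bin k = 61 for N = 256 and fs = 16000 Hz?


Frequency of DFT bin k:
f_k = k * fs / N
    = 61 * 16000 / 256
    = 976000 / 256
    = 3812.5 Hz

3812.5 Hz


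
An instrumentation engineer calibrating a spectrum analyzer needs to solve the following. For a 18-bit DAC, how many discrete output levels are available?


Number of quantization levels = 2^N
= 2^18
= 262144

262144


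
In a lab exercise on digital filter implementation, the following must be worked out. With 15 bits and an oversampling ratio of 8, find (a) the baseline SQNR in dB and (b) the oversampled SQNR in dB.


Step 1 — baseline SQNR at Nyquist:
SQNR_base = 6.02*N + 1.76
          = 6.02*15 + 1.76
          = 92.06 dB

Step 2 — oversampling processing gain:
G = 10*log10(OSR) = 10*log10(8) = 9.03 dB

Step 3 — total:
SQNR_total = 92.06 + 9.03 = 101.09 dB

Base SQNR = 92.06 dB; oversampled SQNR = 101.09 dB


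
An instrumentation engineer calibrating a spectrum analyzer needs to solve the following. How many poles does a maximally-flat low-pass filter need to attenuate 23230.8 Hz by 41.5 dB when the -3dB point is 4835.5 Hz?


Butterworth filter order formula:
n = log10(10^(A/10) - 1) / (2 * log10(f_stop/f_pass))
10^(41.5/10) - 1 = 14124.3754
f_stop/f_pass = 23230.8 / 4835.5 = 4.8042
n = 3.0442 -> ceil = 4

4


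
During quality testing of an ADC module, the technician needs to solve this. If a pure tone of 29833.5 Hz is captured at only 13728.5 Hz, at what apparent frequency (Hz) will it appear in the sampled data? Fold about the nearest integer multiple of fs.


Compute the nearest integer multiple of fs to the signal:
n = round(29833.5 / 13728.5) = 2
f_alias = |29833.5 - 2 * 13728.5|
        = |29833.5 - 27457.0|
        = 2376.5 Hz

2376.5


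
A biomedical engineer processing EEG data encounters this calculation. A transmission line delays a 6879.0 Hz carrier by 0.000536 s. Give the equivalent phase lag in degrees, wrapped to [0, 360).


Phase shift from frequency and time delay:
phi = 360 * f * t_delay
    = 360 * 6879.0 * 0.000536
    = 1327.37 degrees
    mod 360 = 247.37 degrees

247.37 degrees


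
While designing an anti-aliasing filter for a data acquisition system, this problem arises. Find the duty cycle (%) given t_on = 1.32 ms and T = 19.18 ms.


Duty cycle as a percentage:
DC = (t_on / T) * 100
   = (1.32 / 19.18) * 100
   = 0.068822 * 100
   = 6.88 %

6.88 %


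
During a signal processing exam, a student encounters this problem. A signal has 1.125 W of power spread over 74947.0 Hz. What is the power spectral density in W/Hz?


Power spectral density:
PSD = P / BW
    = 1.125 / 74947.0
    = 1.501e-05 W/Hz

1.501e-05 W/Hz


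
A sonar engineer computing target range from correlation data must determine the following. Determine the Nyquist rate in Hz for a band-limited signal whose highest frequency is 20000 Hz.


The Nyquist rate is twice the maximum frequency component.
fs_min = 2 * fmax
      = 2 * 20000
      = 40000 Hz

40000


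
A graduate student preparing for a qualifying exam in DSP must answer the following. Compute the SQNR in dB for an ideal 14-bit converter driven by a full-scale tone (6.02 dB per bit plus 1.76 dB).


Theoretical SNR for a full-scale sinusoid:
SNR = 6.02 * N + 1.76
    = 6.02 * 14 + 1.76
    = 84.28 + 1.76
    = 86.04 dB

86.04 dB


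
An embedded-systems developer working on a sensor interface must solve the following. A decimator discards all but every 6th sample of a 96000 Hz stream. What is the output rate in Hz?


Decimation reduces the sample rate:
fs_out = fs_in / M
       = 96000 / 6
       = 16000.0 Hz

16000.0 Hz


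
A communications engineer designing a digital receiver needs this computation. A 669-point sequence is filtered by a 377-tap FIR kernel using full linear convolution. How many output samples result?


Linear convolution output length:
L = N + M - 1
  = 669 + 377 - 1
  = 1045 samples

1045


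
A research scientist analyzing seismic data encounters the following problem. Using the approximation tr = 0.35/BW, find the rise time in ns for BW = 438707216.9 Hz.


Rise time from bandwidth relationship:
tr = 0.35 / BW
   = 0.35 / 438707216.9
   = 7.977985921e-10 s
   = 0.7978 ns

0.7978 ns


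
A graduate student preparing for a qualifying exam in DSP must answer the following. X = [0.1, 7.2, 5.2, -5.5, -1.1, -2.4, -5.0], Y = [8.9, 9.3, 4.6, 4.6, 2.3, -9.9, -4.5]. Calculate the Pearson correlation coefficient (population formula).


Pearson correlation coefficient (population):
r = cov(X,Y) / (std(X) * std(Y))
Mean X = -0.2143, Mean Y = 2.1857
Cov(X,Y) = 16.211224
Std(X) = 4.484713, Std(Y) = 6.526086
r = 0.5539

0.5539


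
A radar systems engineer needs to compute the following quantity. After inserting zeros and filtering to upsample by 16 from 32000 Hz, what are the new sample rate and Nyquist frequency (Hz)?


Step 1 — output sample rate after interpolation by L:
fs_out = L * fs_in = 16 * 32000 = 512000 Hz

Step 2 — Nyquist frequency of the output stream:
f_Nyq = fs_out / 2 = 512000 / 2 = 256000.0 Hz

fs_out = 512000 Hz; f_Nyquist = 256000.0 Hz


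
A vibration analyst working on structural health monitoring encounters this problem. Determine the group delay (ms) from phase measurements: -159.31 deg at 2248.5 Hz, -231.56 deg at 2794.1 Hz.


Group delay from phase difference:
tau = -d(phi)/d(omega)
d(phi) = -72.25 deg = -1.261 rad
d(omega) = 2*pi*(2794.1 - 2248.5) = 3428.1059 rad/s
tau = -(-1.261) / 3428.1059
    = 0.3678 ms

0.3678 ms


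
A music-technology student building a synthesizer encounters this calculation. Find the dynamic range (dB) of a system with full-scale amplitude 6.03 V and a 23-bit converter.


Dynamic range from full-scale to LSB:
V_min = V_max / 2^bits = 6.03 / 2^23
DR = 20 * log10(V_max / V_min)
   = 20 * log10(2^23)
   = 20 * 23 * log10(2)
   = 138.47 dB

138.47 dB


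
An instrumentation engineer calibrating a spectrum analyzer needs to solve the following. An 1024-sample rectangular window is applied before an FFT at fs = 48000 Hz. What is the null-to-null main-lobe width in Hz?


Main lobe width for a rectangular window:
Width = 2 * fs / N
      = 2 * 48000 / 1024
      = 96000 / 1024
      = 93.75 Hz

93.75 Hz


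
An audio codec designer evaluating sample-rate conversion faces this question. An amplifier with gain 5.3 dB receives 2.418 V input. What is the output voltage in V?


Output voltage from dB gain:
V_out = V_in * 10^(gain_dB / 20)
      = 2.418 * 10^(5.3 / 20)
      = 2.418 * 1.840772
      = 4.451 V

4.451 V


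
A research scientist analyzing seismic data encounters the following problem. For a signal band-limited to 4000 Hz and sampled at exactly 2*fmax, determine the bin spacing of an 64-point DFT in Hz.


Step 1 — Nyquist sampling rate:
fs = 2 * fmax = 2 * 4000 = 8000 Hz

Step 2 — DFT bin spacing:
df = fs / N = 8000 / 64 = 125.0 Hz

125.0 Hz


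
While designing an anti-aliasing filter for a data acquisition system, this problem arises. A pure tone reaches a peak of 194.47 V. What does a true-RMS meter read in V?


RMS voltage for a sinusoidal waveform:
V_rms = V_peak / sqrt(2)
      = 194.47 / 1.414214
      = 137.511 V

137.511 V


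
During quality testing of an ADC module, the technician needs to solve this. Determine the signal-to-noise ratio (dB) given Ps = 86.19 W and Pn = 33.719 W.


SNR in decibels:
SNR = 10 * log10(Ps / Pn)
    = 10 * log10(86.19 / 33.719)
    = 10 * log10(2.5561)
    = 10 * 0.4076
    = 4.08 dB

4.08 dB


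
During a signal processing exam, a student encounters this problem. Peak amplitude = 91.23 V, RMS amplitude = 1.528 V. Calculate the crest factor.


Crest factor is the ratio of peak to RMS:
CF = V_peak / V_rms
   = 91.23 / 1.528
   = 59.7055

59.7055


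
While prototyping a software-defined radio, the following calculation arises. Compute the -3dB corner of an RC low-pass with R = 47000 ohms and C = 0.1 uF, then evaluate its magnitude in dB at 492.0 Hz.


Step 1 — cutoff frequency:
fc = 1 / (2*pi*R*C)
C = 0.1 uF = 1e-07 F
fc = 1 / (2*pi*47000*1e-07)
   = 33.8628 Hz

Step 2 — magnitude at f = 492.0 Hz:
|H(f)| = 1 / sqrt(1 + (f/fc)^2)
f/fc = 492.0 / 33.8628 = 14.529218
|H| = 1 / sqrt(1 + 211.098176) = 0.0686644
|H|_dB = 20*log10(0.0686644) = -23.27 dB

fc = 33.8628 Hz; |H(492.0 Hz)| = -23.27 dB


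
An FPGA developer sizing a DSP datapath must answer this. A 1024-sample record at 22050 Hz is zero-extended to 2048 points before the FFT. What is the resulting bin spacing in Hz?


Frequency resolution after zero-padding:
N_padded = 1024 * 2 = 2048
df = fs / N_padded
   = 22050 / 2048
   = 10.7666 Hz

10.7666 Hz


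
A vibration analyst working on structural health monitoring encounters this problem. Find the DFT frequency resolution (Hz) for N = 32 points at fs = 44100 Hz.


DFT frequency resolution:
df = fs / N
   = 44100 / 32
   = 1378.125 Hz

1378.125 Hz


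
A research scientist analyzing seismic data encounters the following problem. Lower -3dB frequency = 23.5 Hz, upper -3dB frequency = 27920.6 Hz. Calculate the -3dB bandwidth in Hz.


Bandwidth is the difference of -3dB frequencies:
BW = f_high - f_low
   = 27920.6 - 23.5
   = 27897.1 Hz

27897.1 Hz


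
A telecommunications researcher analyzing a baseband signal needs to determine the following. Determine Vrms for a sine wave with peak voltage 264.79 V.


RMS voltage for a sinusoidal waveform:
V_rms = V_peak / sqrt(2)
      = 264.79 / 1.414214
      = 187.235 V

187.235 V


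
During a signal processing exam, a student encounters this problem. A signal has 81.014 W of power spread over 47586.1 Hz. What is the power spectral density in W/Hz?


Power spectral density:
PSD = P / BW
    = 81.014 / 47586.1
    = 0.00170247 W/Hz

0.00170247 W/Hz


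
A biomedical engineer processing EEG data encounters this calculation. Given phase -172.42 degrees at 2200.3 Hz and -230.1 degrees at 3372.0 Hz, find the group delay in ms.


Group delay from phase difference:
tau = -d(phi)/d(omega)
d(phi) = -57.68 deg = -1.006706 rad
d(omega) = 2*pi*(3372.0 - 2200.3) = 7362.0082 rad/s
tau = -(-1.006706) / 7362.0082
    = 0.1367 ms

0.1367 ms


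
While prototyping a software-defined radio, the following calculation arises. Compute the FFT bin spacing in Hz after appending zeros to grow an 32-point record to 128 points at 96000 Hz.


Frequency resolution after zero-padding:
N_padded = 32 * 4 = 128
df = fs / N_padded
   = 96000 / 128
   = 750.0 Hz

750.0 Hz


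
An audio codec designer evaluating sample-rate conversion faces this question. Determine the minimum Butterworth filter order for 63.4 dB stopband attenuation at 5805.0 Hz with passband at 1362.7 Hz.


Butterworth filter order formula:
n = log10(10^(A/10) - 1) / (2 * log10(f_stop/f_pass))
10^(63.4/10) - 1 = 2187760.6239
f_stop/f_pass = 5805.0 / 1362.7 = 4.2599
n = 5.0365 -> ceil = 6

6


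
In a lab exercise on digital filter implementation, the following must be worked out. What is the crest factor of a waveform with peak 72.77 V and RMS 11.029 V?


Crest factor is the ratio of peak to RMS:
CF = V_peak / V_rms
   = 72.77 / 11.029
   = 6.5981

6.5981


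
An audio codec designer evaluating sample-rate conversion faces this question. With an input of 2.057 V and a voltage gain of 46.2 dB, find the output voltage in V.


Output voltage from dB gain:
V_out = V_in * 10^(gain_dB / 20)
      = 2.057 * 10^(46.2 / 20)
      = 2.057 * 204.173794
      = 419.9855 V

419.9855 V


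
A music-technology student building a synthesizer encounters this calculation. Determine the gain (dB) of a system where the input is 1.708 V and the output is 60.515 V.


Voltage gain in dB:
G = 20 * log10(Vout / Vin)
  = 20 * log10(60.515 / 1.708)
  = 20 * log10(35.430328)
  = 20 * 1.549375
  = 30.99 dB

30.99 dB


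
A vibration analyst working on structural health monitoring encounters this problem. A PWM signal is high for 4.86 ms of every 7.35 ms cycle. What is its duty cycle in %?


Duty cycle as a percentage:
DC = (t_on / T) * 100
   = (4.86 / 7.35) * 100
   = 0.661224 * 100
   = 66.12 %

66.12 %


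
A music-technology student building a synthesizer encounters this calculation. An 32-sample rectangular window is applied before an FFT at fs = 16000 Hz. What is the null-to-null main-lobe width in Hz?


Main lobe width for a rectangular window:
Width = 2 * fs / N
      = 2 * 16000 / 32
      = 32000 / 32
      = 1000.0 Hz

1000.0 Hz


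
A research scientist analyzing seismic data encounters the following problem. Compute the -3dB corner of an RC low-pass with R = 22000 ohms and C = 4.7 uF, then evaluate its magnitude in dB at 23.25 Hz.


Step 1 — cutoff frequency:
fc = 1 / (2*pi*R*C)
C = 4.7 uF = 4.7e-06 F
fc = 1 / (2*pi*22000*4.7e-06)
   = 1.53922 Hz

Step 2 — magnitude at f = 23.25 Hz:
|H(f)| = 1 / sqrt(1 + (f/fc)^2)
f/fc = 23.25 / 1.53922 = 15.105053
|H| = 1 / sqrt(1 + 228.162626) = 0.0660584
|H|_dB = 20*log10(0.0660584) = -23.6 dB

fc = 1.53922 Hz; |H(23.25 Hz)| = -23.6 dB


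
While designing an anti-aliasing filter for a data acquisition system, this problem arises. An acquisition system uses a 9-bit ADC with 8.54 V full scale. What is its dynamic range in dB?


Dynamic range from full-scale to LSB:
V_min = V_max / 2^bits = 8.54 / 2^9
DR = 20 * log10(V_max / V_min)
   = 20 * log10(2^9)
   = 20 * 9 * log10(2)
   = 54.19 dB

54.19 dB


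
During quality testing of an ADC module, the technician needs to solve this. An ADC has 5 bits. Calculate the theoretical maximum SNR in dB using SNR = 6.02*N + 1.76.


Theoretical SNR for a full-scale sinusoid:
SNR = 6.02 * N + 1.76
    = 6.02 * 5 + 1.76
    = 30.1 + 1.76
    = 31.86 dB

31.86 dB


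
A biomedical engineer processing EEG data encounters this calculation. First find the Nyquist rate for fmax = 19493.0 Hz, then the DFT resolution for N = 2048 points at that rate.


Step 1 — Nyquist sampling rate:
fs = 2 * fmax = 2 * 19493.0 = 38986.0 Hz

Step 2 — DFT bin spacing:
df = fs / N = 38986.0 / 2048 = 19.0361 Hz

19.0361 Hz


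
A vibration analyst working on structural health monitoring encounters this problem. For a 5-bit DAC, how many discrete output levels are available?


Number of quantization levels = 2^N
= 2^5
= 32

32


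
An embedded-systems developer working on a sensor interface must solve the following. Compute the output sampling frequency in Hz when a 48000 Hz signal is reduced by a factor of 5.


Decimation reduces the sample rate:
fs_out = fs_in / M
       = 48000 / 5
       = 9600.0 Hz

9600.0 Hz


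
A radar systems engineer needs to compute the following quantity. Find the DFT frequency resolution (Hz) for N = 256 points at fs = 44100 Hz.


DFT frequency resolution:
df = fs / N
   = 44100 / 256
   = 172.2656 Hz

172.2656 Hz


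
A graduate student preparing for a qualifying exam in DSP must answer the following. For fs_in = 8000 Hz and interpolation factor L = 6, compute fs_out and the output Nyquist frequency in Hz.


Step 1 — output sample rate after interpolation by L:
fs_out = L * fs_in = 6 * 8000 = 48000 Hz

Step 2 — Nyquist frequency of the output stream:
f_Nyq = fs_out / 2 = 48000 / 2 = 24000.0 Hz

fs_out = 48000 Hz; f_Nyquist = 24000.0 Hz


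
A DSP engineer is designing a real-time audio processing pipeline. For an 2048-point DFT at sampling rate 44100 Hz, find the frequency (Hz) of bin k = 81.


Frequency of DFT bin k:
f_k = k * fs / N
    = 81 * 44100 / 2048
    = 3572100 / 2048
    = 1744.189 Hz

1744.189 Hz


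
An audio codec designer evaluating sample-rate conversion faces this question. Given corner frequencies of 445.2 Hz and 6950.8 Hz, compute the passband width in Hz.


Bandwidth is the difference of -3dB frequencies:
BW = f_high - f_low
   = 6950.8 - 445.2
   = 6505.6 Hz

6505.6 Hz


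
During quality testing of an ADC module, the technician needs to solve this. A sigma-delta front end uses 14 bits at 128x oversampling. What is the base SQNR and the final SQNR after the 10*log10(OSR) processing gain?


Step 1 — baseline SQNR at Nyquist:
SQNR_base = 6.02*N + 1.76
          = 6.02*14 + 1.76
          = 86.04 dB

Step 2 — oversampling processing gain:
G = 10*log10(OSR) = 10*log10(128) = 21.07 dB

Step 3 — total:
SQNR_total = 86.04 + 21.07 = 107.11 dB

Base SQNR = 86.04 dB; oversampled SQNR = 107.11 dB


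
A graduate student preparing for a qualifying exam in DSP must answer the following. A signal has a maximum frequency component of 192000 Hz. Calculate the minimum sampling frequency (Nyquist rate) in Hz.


The Nyquist rate is twice the maximum frequency component.
fs_min = 2 * fmax
      = 2 * 192000
      = 384000 Hz

384000


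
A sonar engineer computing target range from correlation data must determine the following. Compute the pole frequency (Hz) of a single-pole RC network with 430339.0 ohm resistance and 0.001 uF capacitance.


Cutoff frequency of a first-order RC filter:
fc = 1 / (2 * pi * R * C)
C = 0.001 uF = 1e-09 F
fc = 1 / (2 * pi * 430339.0 * 1e-09)
   = 1 / 0.0027038996819064
   = 369.836206 Hz

369.836206 Hz


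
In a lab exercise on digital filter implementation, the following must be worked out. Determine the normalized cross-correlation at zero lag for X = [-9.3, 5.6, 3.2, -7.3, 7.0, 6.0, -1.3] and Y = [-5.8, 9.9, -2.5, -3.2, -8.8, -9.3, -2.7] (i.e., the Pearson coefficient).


Pearson correlation coefficient (population):
r = cov(X,Y) / (std(X) * std(Y))
Mean X = 0.5571, Mean Y = -3.2
Cov(X,Y) = 3.332857
Std(X) = 6.163222, Std(Y) = 5.948349
r = 0.0909

0.0909


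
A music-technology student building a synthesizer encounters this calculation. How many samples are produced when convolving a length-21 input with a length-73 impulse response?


Linear convolution output length:
L = N + M - 1
  = 21 + 73 - 1
  = 93 samples

93


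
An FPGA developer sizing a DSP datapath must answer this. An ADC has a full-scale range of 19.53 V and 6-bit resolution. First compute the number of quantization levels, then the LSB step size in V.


Step 1 — number of quantization levels:
L = 2^N = 2^6 = 64

Step 2 — LSB step size:
delta = Vfs / L
      = 19.53 / 64
      = 0.30515625 V

Levels = 64; step size = 0.30515625 V


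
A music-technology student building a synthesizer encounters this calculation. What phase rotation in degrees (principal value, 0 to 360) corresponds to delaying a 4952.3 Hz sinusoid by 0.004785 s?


Phase shift from frequency and time delay:
phi = 360 * f * t_delay
    = 360 * 4952.3 * 0.004785
    = 8530.83 degrees
    mod 360 = 250.83 degrees

250.83 degrees


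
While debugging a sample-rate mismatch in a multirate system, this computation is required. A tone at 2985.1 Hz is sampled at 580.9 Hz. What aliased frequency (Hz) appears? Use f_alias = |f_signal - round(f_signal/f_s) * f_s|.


Compute the nearest integer multiple of fs to the signal:
n = round(2985.1 / 580.9) = 5
f_alias = |2985.1 - 5 * 580.9|
        = |2985.1 - 2904.5|
        = 80.6 Hz

80.6


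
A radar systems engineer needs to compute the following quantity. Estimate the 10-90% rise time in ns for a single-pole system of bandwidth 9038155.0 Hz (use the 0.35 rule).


Rise time from bandwidth relationship:
tr = 0.35 / BW
   = 0.35 / 9038155.0
   = 3.87247176e-08 s
   = 38.7247 ns

38.7247 ns


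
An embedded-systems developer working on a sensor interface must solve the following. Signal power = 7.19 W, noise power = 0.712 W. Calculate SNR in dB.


SNR in decibels:
SNR = 10 * log10(Ps / Pn)
    = 10 * log10(7.19 / 0.712)
    = 10 * log10(10.0983)
    = 10 * 1.0042
    = 10.04 dB

10.04 dB


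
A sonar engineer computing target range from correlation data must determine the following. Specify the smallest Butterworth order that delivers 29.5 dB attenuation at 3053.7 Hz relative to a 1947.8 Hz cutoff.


Butterworth filter order formula:
n = log10(10^(A/10) - 1) / (2 * log10(f_stop/f_pass))
10^(29.5/10) - 1 = 890.2509
f_stop/f_pass = 3053.7 / 1947.8 = 1.5678
n = 7.5519 -> ceil = 8

8


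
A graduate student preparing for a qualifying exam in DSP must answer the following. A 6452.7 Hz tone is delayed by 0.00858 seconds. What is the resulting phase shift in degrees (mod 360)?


Phase shift from frequency and time delay:
phi = 360 * f * t_delay
    = 360 * 6452.7 * 0.00858
    = 19931.1 degrees
    mod 360 = 131.1 degrees

131.1 degrees


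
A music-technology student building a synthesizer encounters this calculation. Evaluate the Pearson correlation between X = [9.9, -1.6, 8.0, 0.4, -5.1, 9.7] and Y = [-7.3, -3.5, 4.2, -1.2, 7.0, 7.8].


Pearson correlation coefficient (population):
r = cov(X,Y) / (std(X) * std(Y))
Mean X = 3.55, Mean Y = 1.1667
Cov(X,Y) = -3.073333
Std(X) = 5.905012, Std(Y) = 5.572153
r = -0.0934

-0.0934


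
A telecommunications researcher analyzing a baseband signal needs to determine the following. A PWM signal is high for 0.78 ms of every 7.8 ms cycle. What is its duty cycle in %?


Duty cycle as a percentage:
DC = (t_on / T) * 100
   = (0.78 / 7.8) * 100
   = 0.1 * 100
   = 10.0 %

10.0 %


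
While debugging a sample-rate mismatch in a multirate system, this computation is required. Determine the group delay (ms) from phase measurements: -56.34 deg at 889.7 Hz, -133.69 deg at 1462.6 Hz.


Group delay from phase difference:
tau = -d(phi)/d(omega)
d(phi) = -77.35 deg = -1.350012 rad
d(omega) = 2*pi*(1462.6 - 889.7) = 3599.6369 rad/s
tau = -(-1.350012) / 3599.6369
    = 0.375 ms

0.375 ms


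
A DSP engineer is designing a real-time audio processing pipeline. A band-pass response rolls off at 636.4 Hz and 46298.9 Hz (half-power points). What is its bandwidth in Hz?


Bandwidth is the difference of -3dB frequencies:
BW = f_high - f_low
   = 46298.9 - 636.4
   = 45662.5 Hz

45662.5 Hz


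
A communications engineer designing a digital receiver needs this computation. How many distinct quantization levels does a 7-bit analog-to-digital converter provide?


Number of quantization levels = 2^N
= 2^7
= 128

128


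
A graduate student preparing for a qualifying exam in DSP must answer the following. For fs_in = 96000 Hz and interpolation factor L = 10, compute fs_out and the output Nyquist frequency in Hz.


Step 1 — output sample rate after interpolation by L:
fs_out = L * fs_in = 10 * 96000 = 960000 Hz

Step 2 — Nyquist frequency of the output stream:
f_Nyq = fs_out / 2 = 960000 / 2 = 480000.0 Hz

fs_out = 960000 Hz; f_Nyquist = 480000.0 Hz


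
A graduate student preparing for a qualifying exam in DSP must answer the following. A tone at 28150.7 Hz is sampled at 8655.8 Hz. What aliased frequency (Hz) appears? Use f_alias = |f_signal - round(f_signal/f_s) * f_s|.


Compute the nearest integer multiple of fs to the signal:
n = round(28150.7 / 8655.8) = 3
f_alias = |28150.7 - 3 * 8655.8|
        = |28150.7 - 25967.4|
        = 2183.3 Hz

2183.3


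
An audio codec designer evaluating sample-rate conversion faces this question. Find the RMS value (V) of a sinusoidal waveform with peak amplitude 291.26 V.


RMS voltage for a sinusoidal waveform:
V_rms = V_peak / sqrt(2)
      = 291.26 / 1.414214
      = 205.952 V

205.952 V


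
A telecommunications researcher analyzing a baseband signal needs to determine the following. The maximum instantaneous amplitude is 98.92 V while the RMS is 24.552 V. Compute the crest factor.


Crest factor is the ratio of peak to RMS:
CF = V_peak / V_rms
   = 98.92 / 24.552
   = 4.029

4.029


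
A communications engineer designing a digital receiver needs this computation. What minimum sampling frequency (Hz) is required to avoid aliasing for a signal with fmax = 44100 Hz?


The Nyquist rate is twice the maximum frequency component.
fs_min = 2 * fmax
      = 2 * 44100
      = 88200 Hz

88200


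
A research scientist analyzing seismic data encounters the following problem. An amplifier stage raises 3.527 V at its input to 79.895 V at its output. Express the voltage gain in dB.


Voltage gain in dB:
G = 20 * log10(Vout / Vin)
  = 20 * log10(79.895 / 3.527)
  = 20 * log10(22.652396)
  = 20 * 1.355114
  = 27.1 dB

27.1 dB


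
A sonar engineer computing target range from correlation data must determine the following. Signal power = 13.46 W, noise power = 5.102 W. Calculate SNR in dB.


SNR in decibels:
SNR = 10 * log10(Ps / Pn)
    = 10 * log10(13.46 / 5.102)
    = 10 * log10(2.6382)
    = 10 * 0.4213
    = 4.21 dB

4.21 dB


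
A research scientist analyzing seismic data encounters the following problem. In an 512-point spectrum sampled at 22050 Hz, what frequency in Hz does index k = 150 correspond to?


Frequency of DFT bin k:
f_k = k * fs / N
    = 150 * 22050 / 512
    = 3307500 / 512
    = 6459.961 Hz

6459.961 Hz


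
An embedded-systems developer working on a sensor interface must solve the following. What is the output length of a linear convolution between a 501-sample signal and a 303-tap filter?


Linear convolution output length:
L = N + M - 1
  = 501 + 303 - 1
  = 803 samples

803


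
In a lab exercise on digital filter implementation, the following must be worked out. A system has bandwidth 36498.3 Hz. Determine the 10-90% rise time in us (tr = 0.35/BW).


Rise time from bandwidth relationship:
tr = 0.35 / BW
   = 0.35 / 36498.3
   = 9.58948773e-06 s
   = 9.5895 us

9.5895 us


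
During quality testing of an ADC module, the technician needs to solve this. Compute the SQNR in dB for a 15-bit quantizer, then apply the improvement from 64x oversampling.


Step 1 — baseline SQNR at Nyquist:
SQNR_base = 6.02*N + 1.76
          = 6.02*15 + 1.76
          = 92.06 dB

Step 2 — oversampling processing gain:
G = 10*log10(OSR) = 10*log10(64) = 18.06 dB

Step 3 — total:
SQNR_total = 92.06 + 18.06 = 110.12 dB

Base SQNR = 92.06 dB; oversampled SQNR = 110.12 dB


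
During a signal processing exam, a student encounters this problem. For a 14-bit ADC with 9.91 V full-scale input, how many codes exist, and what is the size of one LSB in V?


Step 1 — number of quantization levels:
L = 2^N = 2^14 = 16384

Step 2 — LSB step size:
delta = Vfs / L
      = 9.91 / 16384
      = 0.00060486 V

Levels = 16384; step size = 0.00060486 V


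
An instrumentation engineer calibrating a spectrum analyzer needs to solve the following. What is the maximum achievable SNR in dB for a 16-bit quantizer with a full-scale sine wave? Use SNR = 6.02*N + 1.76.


Theoretical SNR for a full-scale sinusoid:
SNR = 6.02 * N + 1.76
    = 6.02 * 16 + 1.76
    = 96.32 + 1.76
    = 98.08 dB

98.08 dB


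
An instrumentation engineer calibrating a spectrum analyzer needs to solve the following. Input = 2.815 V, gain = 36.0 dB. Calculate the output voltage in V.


Output voltage from dB gain:
V_out = V_in * 10^(gain_dB / 20)
      = 2.815 * 10^(36.0 / 20)
      = 2.815 * 63.095734
      = 177.6145 V

177.6145 V


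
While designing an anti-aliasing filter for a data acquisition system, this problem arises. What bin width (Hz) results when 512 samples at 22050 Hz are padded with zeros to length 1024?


Frequency resolution after zero-padding:
N_padded = 512 * 2 = 1024
df = fs / N_padded
   = 22050 / 1024
   = 21.5332 Hz

21.5332 Hz


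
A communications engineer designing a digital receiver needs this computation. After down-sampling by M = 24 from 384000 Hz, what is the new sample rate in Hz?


Decimation reduces the sample rate:
fs_out = fs_in / M
       = 384000 / 24
       = 16000.0 Hz

16000.0 Hz


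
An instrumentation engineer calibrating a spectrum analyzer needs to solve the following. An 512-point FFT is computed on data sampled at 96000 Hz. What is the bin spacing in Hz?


DFT frequency resolution:
df = fs / N
   = 96000 / 512
   = 187.5 Hz

187.5 Hz


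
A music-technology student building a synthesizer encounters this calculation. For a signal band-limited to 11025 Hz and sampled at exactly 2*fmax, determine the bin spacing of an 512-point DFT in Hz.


Step 1 — Nyquist sampling rate:
fs = 2 * fmax = 2 * 11025 = 22050 Hz

Step 2 — DFT bin spacing:
df = fs / N = 22050 / 512 = 43.0664 Hz

43.0664 Hz


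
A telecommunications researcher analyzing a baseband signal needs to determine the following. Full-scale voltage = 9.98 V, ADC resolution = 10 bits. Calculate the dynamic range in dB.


Dynamic range from full-scale to LSB:
V_min = V_max / 2^bits = 9.98 / 2^10
DR = 20 * log10(V_max / V_min)
   = 20 * log10(2^10)
   = 20 * 10 * log10(2)
   = 60.21 dB

60.21 dB


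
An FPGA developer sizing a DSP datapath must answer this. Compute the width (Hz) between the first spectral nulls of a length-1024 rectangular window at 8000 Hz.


Main lobe width for a rectangular window:
Width = 2 * fs / N
      = 2 * 8000 / 1024
      = 16000 / 1024
      = 15.625 Hz

15.625 Hz


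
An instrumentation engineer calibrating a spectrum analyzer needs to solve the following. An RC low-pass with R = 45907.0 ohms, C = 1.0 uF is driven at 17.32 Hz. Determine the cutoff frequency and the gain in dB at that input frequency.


Step 1 — cutoff frequency:
fc = 1 / (2*pi*R*C)
C = 1.0 uF = 1e-06 F
fc = 1 / (2*pi*45907.0*1e-06)
   = 3.4669 Hz

Step 2 — magnitude at f = 17.32 Hz:
|H(f)| = 1 / sqrt(1 + (f/fc)^2)
f/fc = 17.32 / 3.4669 = 4.995818
|H| = 1 / sqrt(1 + 24.958197) = 0.196274
|H|_dB = 20*log10(0.196274) = -14.14 dB

fc = 3.4669 Hz; |H(17.32 Hz)| = -14.14 dB


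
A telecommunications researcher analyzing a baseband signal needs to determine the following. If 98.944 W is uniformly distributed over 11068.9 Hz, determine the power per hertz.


Power spectral density:
PSD = P / BW
    = 98.944 / 11068.9
    = 0.00893892 W/Hz

0.00893892 W/Hz


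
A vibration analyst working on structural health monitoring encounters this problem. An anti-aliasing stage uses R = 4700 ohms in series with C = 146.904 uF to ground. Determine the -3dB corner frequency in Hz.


Cutoff frequency of a first-order RC filter:
fc = 1 / (2 * pi * R * C)
C = 146.904 uF = 0.000146904 F
fc = 1 / (2 * pi * 4700 * 0.000146904)
   = 1 / 4.3382177555198
   = 0.230509 Hz

0.230509 Hz


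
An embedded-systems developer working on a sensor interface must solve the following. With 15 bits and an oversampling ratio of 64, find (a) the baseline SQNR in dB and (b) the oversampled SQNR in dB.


Step 1 — baseline SQNR at Nyquist:
SQNR_base = 6.02*N + 1.76
          = 6.02*15 + 1.76
          = 92.06 dB

Step 2 — oversampling processing gain:
G = 10*log10(OSR) = 10*log10(64) = 18.06 dB

Step 3 — total:
SQNR_total = 92.06 + 18.06 = 110.12 dB

Base SQNR = 92.06 dB; oversampled SQNR = 110.12 dB


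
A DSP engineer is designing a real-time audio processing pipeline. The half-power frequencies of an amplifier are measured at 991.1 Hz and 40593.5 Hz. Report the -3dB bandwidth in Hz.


Bandwidth is the difference of -3dB frequencies:
BW = f_high - f_low
   = 40593.5 - 991.1
   = 39602.4 Hz

39602.4 Hz


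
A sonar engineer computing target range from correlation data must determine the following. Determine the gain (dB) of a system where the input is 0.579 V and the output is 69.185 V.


Voltage gain in dB:
G = 20 * log10(Vout / Vin)
  = 20 * log10(69.185 / 0.579)
  = 20 * log10(119.490501)
  = 20 * 2.077333
  = 41.55 dB

41.55 dB


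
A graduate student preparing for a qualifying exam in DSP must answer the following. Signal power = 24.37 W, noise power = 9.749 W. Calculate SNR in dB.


SNR in decibels:
SNR = 10 * log10(Ps / Pn)
    = 10 * log10(24.37 / 9.749)
    = 10 * log10(2.4997)
    = 10 * 0.3979
    = 3.98 dB

3.98 dB


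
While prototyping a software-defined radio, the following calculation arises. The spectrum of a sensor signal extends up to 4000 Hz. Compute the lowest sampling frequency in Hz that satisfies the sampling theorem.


The Nyquist rate is twice the maximum frequency component.
fs_min = 2 * fmax
      = 2 * 4000
      = 8000 Hz

8000


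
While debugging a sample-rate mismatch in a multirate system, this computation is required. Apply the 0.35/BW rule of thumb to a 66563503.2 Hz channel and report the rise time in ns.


Rise time from bandwidth relationship:
tr = 0.35 / BW
   = 0.35 / 66563503.2
   = 5.258136714e-09 s
   = 5.2581 ns

5.2581 ns


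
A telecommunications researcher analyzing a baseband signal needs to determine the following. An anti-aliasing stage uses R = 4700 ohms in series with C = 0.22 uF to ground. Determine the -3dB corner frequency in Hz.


Cutoff frequency of a first-order RC filter:
fc = 1 / (2 * pi * R * C)
C = 0.22 uF = 2.2e-07 F
fc = 1 / (2 * pi * 4700 * 2.2e-07)
   = 1 / 0.0064968136076237
   = 153.921608 Hz

153.921608 Hz


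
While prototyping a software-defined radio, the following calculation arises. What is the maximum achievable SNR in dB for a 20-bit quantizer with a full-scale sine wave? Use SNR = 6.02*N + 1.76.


Theoretical SNR for a full-scale sinusoid:
SNR = 6.02 * N + 1.76
    = 6.02 * 20 + 1.76
    = 120.4 + 1.76
    = 122.16 dB

122.16 dB


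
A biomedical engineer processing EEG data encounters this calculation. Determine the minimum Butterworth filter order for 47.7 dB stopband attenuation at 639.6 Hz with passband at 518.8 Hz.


Butterworth filter order formula:
n = log10(10^(A/10) - 1) / (2 * log10(f_stop/f_pass))
10^(47.7/10) - 1 = 58883.3655
f_stop/f_pass = 639.6 / 518.8 = 1.2328
n = 26.2351 -> ceil = 27

27


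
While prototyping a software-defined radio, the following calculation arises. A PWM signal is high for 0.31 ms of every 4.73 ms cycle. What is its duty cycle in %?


Duty cycle as a percentage:
DC = (t_on / T) * 100
   = (0.31 / 4.73) * 100
   = 0.065539 * 100
   = 6.55 %

6.55 %


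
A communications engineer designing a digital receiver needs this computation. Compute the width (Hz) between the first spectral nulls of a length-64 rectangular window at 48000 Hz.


Main lobe width for a rectangular window:
Width = 2 * fs / N
      = 2 * 48000 / 64
      = 96000 / 64
      = 1500.0 Hz

1500.0 Hz


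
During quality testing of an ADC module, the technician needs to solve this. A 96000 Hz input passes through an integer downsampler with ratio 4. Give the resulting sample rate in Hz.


Decimation reduces the sample rate:
fs_out = fs_in / M
       = 96000 / 4
       = 24000.0 Hz

24000.0 Hz


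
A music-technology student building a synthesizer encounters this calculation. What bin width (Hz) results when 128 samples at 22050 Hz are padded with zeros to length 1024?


Frequency resolution after zero-padding:
N_padded = 128 * 8 = 1024
df = fs / N_padded
   = 22050 / 1024
   = 21.5332 Hz

21.5332 Hz


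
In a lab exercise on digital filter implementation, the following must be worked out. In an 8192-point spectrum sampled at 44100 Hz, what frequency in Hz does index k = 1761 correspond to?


Frequency of DFT bin k:
f_k = k * fs / N
    = 1761 * 44100 / 8192
    = 77660100 / 8192
    = 9479.993 Hz

9479.993 Hz


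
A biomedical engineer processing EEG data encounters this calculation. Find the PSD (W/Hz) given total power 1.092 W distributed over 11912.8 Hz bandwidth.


Power spectral density:
PSD = P / BW
    = 1.092 / 11912.8
    = 9.167e-05 W/Hz

9.167e-05 W/Hz


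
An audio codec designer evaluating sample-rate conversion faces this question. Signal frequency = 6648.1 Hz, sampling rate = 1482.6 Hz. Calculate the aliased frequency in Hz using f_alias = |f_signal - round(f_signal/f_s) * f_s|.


Compute the nearest integer multiple of fs to the signal:
n = round(6648.1 / 1482.6) = 4
f_alias = |6648.1 - 4 * 1482.6|
        = |6648.1 - 5930.4|
        = 717.7 Hz

717.7


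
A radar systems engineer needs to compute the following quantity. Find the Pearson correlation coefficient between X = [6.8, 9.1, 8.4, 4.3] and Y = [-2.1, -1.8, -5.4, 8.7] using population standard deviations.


Pearson correlation coefficient (population):
r = cov(X,Y) / (std(X) * std(Y))
Mean X = 7.15, Mean Y = -0.15
Cov(X,Y) = -8.58
Std(X) = 1.844587, Std(Y) = 5.301179
r = -0.8774

-0.8774


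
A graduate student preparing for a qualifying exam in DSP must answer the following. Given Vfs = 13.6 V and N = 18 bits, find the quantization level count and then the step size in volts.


Step 1 — number of quantization levels:
L = 2^N = 2^18 = 262144

Step 2 — LSB step size:
delta = Vfs / L
      = 13.6 / 262144
      = 5.188e-05 V

Levels = 262144; step size = 5.188e-05 V


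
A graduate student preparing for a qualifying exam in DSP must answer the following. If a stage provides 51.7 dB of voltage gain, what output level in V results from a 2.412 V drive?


Output voltage from dB gain:
V_out = V_in * 10^(gain_dB / 20)
      = 2.412 * 10^(51.7 / 20)
      = 2.412 * 384.591782
      = 927.6354 V

927.6354 V


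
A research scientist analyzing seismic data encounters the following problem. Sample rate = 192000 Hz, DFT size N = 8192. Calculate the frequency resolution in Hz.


DFT frequency resolution:
df = fs / N
   = 192000 / 8192
   = 23.4375 Hz

23.4375 Hz


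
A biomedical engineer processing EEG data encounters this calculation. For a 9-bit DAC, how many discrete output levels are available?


Number of quantization levels = 2^N
= 2^9
= 512

512


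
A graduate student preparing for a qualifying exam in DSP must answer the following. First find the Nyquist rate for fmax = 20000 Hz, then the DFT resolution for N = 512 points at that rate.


Step 1 — Nyquist sampling rate:
fs = 2 * fmax = 2 * 20000 = 40000 Hz

Step 2 — DFT bin spacing:
df = fs / N = 40000 / 512 = 78.125 Hz

78.125 Hz


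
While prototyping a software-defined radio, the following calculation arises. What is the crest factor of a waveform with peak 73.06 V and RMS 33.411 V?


Crest factor is the ratio of peak to RMS:
CF = V_peak / V_rms
   = 73.06 / 33.411
   = 2.1867

2.1867


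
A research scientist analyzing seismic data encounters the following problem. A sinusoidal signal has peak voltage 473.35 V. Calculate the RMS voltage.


RMS voltage for a sinusoidal waveform:
V_rms = V_peak / sqrt(2)
      = 473.35 / 1.414214
      = 334.709 V

334.709 V


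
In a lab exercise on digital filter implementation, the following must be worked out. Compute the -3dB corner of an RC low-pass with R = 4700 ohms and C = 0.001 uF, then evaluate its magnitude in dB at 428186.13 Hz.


Step 1 — cutoff frequency:
fc = 1 / (2*pi*R*C)
C = 0.001 uF = 1e-09 F
fc = 1 / (2*pi*4700*1e-09)
   = 33862.754 Hz

Step 2 — magnitude at f = 428186.13 Hz:
|H(f)| = 1 / sqrt(1 + (f/fc)^2)
f/fc = 428186.13 / 33862.754 = 12.644752
|H| = 1 / sqrt(1 + 159.889753) = 0.078838
|H|_dB = 20*log10(0.078838) = -22.07 dB

fc = 33862.754 Hz; |H(428186.13 Hz)| = -22.07 dB
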